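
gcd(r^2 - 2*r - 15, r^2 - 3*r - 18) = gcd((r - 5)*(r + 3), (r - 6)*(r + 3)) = r + 3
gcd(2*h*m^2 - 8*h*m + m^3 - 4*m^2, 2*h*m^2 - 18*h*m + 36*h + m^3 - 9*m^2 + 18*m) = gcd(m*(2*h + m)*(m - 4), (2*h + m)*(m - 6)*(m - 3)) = 2*h + m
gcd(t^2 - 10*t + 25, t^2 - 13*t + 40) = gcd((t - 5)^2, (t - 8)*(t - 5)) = t - 5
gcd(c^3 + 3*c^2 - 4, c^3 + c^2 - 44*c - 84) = c + 2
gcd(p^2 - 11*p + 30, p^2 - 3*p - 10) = p - 5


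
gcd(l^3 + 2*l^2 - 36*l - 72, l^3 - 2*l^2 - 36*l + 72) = l^2 - 36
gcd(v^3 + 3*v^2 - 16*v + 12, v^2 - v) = v - 1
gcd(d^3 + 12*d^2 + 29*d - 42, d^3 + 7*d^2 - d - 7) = d^2 + 6*d - 7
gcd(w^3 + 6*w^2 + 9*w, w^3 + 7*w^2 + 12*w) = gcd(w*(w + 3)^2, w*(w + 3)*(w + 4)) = w^2 + 3*w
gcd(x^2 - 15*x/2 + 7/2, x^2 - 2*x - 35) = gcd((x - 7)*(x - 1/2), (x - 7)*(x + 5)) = x - 7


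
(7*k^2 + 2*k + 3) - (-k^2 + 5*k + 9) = 8*k^2 - 3*k - 6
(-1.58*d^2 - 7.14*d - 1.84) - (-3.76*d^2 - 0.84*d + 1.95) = 2.18*d^2 - 6.3*d - 3.79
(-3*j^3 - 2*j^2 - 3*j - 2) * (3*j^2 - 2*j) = -9*j^5 - 5*j^3 + 4*j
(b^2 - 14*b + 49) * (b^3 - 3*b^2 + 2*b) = b^5 - 17*b^4 + 93*b^3 - 175*b^2 + 98*b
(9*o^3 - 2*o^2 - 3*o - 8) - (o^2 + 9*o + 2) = 9*o^3 - 3*o^2 - 12*o - 10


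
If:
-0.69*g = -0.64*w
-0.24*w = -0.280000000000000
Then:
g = 1.08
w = 1.17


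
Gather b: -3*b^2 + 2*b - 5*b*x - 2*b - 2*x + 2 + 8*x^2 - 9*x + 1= -3*b^2 - 5*b*x + 8*x^2 - 11*x + 3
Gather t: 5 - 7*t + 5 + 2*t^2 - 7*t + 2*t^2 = 4*t^2 - 14*t + 10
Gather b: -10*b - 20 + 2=-10*b - 18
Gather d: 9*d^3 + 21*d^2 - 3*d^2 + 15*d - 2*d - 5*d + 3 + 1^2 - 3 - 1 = 9*d^3 + 18*d^2 + 8*d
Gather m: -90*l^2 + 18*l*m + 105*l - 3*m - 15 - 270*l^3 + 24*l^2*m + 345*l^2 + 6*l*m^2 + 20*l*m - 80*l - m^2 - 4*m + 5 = -270*l^3 + 255*l^2 + 25*l + m^2*(6*l - 1) + m*(24*l^2 + 38*l - 7) - 10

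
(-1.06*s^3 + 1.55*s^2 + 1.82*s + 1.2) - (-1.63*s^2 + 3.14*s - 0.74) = -1.06*s^3 + 3.18*s^2 - 1.32*s + 1.94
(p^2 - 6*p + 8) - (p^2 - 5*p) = 8 - p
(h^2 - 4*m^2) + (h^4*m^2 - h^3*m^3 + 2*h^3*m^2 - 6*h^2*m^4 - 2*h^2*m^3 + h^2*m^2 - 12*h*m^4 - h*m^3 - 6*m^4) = h^4*m^2 - h^3*m^3 + 2*h^3*m^2 - 6*h^2*m^4 - 2*h^2*m^3 + h^2*m^2 + h^2 - 12*h*m^4 - h*m^3 - 6*m^4 - 4*m^2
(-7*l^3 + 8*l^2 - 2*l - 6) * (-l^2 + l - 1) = 7*l^5 - 15*l^4 + 17*l^3 - 4*l^2 - 4*l + 6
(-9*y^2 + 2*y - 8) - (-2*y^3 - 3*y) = 2*y^3 - 9*y^2 + 5*y - 8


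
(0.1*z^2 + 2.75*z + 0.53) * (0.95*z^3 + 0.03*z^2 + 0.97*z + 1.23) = 0.095*z^5 + 2.6155*z^4 + 0.683*z^3 + 2.8064*z^2 + 3.8966*z + 0.6519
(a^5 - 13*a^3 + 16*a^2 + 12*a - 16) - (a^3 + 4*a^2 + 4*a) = a^5 - 14*a^3 + 12*a^2 + 8*a - 16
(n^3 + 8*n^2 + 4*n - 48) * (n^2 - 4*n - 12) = n^5 + 4*n^4 - 40*n^3 - 160*n^2 + 144*n + 576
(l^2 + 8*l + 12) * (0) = 0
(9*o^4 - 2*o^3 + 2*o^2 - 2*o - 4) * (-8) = -72*o^4 + 16*o^3 - 16*o^2 + 16*o + 32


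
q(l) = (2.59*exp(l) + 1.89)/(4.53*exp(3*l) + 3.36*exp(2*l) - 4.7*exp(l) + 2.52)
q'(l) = (2.59*exp(l) + 1.89)*(-13.59*exp(3*l) - 6.72*exp(2*l) + 4.7*exp(l))/(4.53*exp(3*l) + 3.36*exp(2*l) - 4.7*exp(l) + 2.52)^2 + 2.59*exp(l)/(4.53*exp(3*l) + 3.36*exp(2*l) - 4.7*exp(l) + 2.52) = (-23.4654*exp(3*l) - 34.3875*exp(2*l) - 12.7008*exp(l) + 15.4098)*exp(l)/(20.5209*exp(6*l) + 30.4416*exp(5*l) - 31.2924*exp(4*l) - 8.7528*exp(3*l) + 39.0244*exp(2*l) - 23.688*exp(l) + 6.3504)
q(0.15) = 0.56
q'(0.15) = -1.27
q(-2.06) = 1.12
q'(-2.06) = 0.43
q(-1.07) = 1.87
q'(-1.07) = 0.94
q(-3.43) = 0.83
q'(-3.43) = 0.09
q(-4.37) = 0.78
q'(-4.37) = 0.03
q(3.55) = 0.00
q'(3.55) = -0.00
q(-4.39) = 0.78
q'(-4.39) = 0.03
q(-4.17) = 0.79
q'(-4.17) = 0.04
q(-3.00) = 0.88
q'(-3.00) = 0.14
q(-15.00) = 0.75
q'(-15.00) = 0.00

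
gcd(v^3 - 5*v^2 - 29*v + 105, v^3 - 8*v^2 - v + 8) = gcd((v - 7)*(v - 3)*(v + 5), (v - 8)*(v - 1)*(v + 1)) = 1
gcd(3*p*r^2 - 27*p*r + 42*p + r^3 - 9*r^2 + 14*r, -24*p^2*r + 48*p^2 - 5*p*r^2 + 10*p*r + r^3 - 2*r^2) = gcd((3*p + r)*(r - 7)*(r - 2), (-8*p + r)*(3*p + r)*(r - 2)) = 3*p*r - 6*p + r^2 - 2*r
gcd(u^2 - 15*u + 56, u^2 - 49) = u - 7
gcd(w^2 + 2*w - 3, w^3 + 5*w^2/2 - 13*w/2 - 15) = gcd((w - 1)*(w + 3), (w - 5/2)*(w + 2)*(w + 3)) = w + 3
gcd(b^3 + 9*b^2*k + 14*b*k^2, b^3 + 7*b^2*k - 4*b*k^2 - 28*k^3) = b^2 + 9*b*k + 14*k^2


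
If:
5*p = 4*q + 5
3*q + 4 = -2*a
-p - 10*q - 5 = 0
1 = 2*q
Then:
No Solution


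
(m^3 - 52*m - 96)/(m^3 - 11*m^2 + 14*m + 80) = (m + 6)/(m - 5)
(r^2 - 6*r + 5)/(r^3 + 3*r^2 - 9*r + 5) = (r - 5)/(r^2 + 4*r - 5)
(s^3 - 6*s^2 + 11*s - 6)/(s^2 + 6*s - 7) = (s^2 - 5*s + 6)/(s + 7)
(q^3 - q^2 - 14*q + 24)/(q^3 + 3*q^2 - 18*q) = (q^2 + 2*q - 8)/(q*(q + 6))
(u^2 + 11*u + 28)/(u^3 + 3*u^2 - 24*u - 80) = (u + 7)/(u^2 - u - 20)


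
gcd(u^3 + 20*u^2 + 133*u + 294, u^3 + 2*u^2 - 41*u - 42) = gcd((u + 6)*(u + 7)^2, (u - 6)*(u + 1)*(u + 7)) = u + 7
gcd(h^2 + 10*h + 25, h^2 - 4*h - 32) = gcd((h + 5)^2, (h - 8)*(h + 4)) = 1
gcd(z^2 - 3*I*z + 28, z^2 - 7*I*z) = z - 7*I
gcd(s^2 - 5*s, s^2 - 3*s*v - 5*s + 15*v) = s - 5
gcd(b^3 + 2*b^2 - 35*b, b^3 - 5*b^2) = b^2 - 5*b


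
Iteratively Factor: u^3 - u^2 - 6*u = (u)*(u^2 - u - 6) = u*(u + 2)*(u - 3)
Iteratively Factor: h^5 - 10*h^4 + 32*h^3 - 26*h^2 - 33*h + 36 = (h - 3)*(h^4 - 7*h^3 + 11*h^2 + 7*h - 12) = (h - 3)*(h - 1)*(h^3 - 6*h^2 + 5*h + 12) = (h - 4)*(h - 3)*(h - 1)*(h^2 - 2*h - 3) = (h - 4)*(h - 3)^2*(h - 1)*(h + 1)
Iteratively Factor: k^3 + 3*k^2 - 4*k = (k)*(k^2 + 3*k - 4) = k*(k - 1)*(k + 4)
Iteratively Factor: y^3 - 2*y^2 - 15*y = (y - 5)*(y^2 + 3*y) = (y - 5)*(y + 3)*(y)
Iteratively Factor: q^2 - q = (q)*(q - 1)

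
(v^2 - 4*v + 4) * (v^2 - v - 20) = v^4 - 5*v^3 - 12*v^2 + 76*v - 80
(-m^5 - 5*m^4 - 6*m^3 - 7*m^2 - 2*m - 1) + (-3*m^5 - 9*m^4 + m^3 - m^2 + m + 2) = -4*m^5 - 14*m^4 - 5*m^3 - 8*m^2 - m + 1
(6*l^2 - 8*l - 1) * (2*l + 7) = 12*l^3 + 26*l^2 - 58*l - 7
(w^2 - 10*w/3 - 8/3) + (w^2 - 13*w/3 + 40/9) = 2*w^2 - 23*w/3 + 16/9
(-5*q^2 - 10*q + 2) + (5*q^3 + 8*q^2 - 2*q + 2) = 5*q^3 + 3*q^2 - 12*q + 4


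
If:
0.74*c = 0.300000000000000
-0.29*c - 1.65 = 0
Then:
No Solution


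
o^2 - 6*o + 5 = (o - 5)*(o - 1)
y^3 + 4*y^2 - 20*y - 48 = (y - 4)*(y + 2)*(y + 6)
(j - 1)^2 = j^2 - 2*j + 1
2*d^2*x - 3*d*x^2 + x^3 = x*(-2*d + x)*(-d + x)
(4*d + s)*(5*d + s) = 20*d^2 + 9*d*s + s^2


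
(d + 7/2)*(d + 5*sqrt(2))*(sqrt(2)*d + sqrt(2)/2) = sqrt(2)*d^3 + 4*sqrt(2)*d^2 + 10*d^2 + 7*sqrt(2)*d/4 + 40*d + 35/2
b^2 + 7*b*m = b*(b + 7*m)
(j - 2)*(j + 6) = j^2 + 4*j - 12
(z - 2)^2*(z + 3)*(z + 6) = z^4 + 5*z^3 - 14*z^2 - 36*z + 72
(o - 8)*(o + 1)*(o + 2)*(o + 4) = o^4 - o^3 - 42*o^2 - 104*o - 64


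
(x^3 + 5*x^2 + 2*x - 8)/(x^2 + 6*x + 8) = x - 1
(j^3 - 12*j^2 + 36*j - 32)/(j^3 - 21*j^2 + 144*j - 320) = (j^2 - 4*j + 4)/(j^2 - 13*j + 40)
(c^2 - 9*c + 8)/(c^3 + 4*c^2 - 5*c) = (c - 8)/(c*(c + 5))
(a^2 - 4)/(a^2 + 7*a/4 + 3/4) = 4*(a^2 - 4)/(4*a^2 + 7*a + 3)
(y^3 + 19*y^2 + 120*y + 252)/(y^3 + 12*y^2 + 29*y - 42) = (y + 6)/(y - 1)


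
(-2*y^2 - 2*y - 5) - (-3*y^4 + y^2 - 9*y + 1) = 3*y^4 - 3*y^2 + 7*y - 6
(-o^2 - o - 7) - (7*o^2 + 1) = -8*o^2 - o - 8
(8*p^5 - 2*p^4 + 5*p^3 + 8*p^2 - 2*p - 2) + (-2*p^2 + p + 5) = 8*p^5 - 2*p^4 + 5*p^3 + 6*p^2 - p + 3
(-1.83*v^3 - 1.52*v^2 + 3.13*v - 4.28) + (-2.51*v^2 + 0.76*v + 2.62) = -1.83*v^3 - 4.03*v^2 + 3.89*v - 1.66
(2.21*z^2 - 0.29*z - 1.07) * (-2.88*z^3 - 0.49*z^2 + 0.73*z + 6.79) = -6.3648*z^5 - 0.2477*z^4 + 4.837*z^3 + 15.3185*z^2 - 2.7502*z - 7.2653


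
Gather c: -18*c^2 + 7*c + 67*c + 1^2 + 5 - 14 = -18*c^2 + 74*c - 8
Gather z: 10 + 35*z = 35*z + 10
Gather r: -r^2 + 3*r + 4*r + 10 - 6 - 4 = -r^2 + 7*r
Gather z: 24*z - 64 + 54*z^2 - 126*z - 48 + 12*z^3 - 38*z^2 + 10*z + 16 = 12*z^3 + 16*z^2 - 92*z - 96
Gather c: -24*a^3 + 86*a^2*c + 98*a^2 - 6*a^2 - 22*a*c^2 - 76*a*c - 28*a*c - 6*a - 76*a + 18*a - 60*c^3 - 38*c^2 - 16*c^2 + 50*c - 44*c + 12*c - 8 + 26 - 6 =-24*a^3 + 92*a^2 - 64*a - 60*c^3 + c^2*(-22*a - 54) + c*(86*a^2 - 104*a + 18) + 12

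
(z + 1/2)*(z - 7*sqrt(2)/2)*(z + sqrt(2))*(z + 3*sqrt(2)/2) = z^4 - sqrt(2)*z^3 + z^3/2 - 29*z^2/2 - sqrt(2)*z^2/2 - 21*sqrt(2)*z/2 - 29*z/4 - 21*sqrt(2)/4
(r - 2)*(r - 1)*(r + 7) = r^3 + 4*r^2 - 19*r + 14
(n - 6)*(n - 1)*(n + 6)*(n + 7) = n^4 + 6*n^3 - 43*n^2 - 216*n + 252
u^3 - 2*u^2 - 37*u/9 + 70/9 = (u - 7/3)*(u - 5/3)*(u + 2)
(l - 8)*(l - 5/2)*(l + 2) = l^3 - 17*l^2/2 - l + 40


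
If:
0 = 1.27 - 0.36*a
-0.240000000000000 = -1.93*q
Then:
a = 3.53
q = 0.12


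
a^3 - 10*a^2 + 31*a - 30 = (a - 5)*(a - 3)*(a - 2)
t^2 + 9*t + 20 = (t + 4)*(t + 5)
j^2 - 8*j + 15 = (j - 5)*(j - 3)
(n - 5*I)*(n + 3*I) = n^2 - 2*I*n + 15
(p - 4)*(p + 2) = p^2 - 2*p - 8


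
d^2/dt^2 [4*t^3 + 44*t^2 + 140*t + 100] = 24*t + 88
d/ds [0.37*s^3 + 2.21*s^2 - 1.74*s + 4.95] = 1.11*s^2 + 4.42*s - 1.74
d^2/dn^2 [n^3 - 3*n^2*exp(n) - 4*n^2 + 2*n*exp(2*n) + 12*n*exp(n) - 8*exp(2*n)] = -3*n^2*exp(n) + 8*n*exp(2*n) + 6*n - 24*exp(2*n) + 18*exp(n) - 8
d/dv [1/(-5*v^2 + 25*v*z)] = (2*v/5 - z)/(v^2*(v - 5*z)^2)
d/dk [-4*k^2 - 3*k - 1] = -8*k - 3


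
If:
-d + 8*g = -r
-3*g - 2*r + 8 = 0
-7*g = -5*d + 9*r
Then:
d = 20/3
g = 16/39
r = 44/13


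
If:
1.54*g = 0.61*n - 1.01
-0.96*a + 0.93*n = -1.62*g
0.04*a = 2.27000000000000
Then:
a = 56.75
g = 13.34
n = 35.34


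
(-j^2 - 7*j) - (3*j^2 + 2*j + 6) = -4*j^2 - 9*j - 6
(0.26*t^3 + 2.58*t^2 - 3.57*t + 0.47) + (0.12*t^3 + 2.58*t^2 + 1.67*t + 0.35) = 0.38*t^3 + 5.16*t^2 - 1.9*t + 0.82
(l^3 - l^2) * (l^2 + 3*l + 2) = l^5 + 2*l^4 - l^3 - 2*l^2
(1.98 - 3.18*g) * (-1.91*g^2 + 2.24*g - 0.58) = 6.0738*g^3 - 10.905*g^2 + 6.2796*g - 1.1484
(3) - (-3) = 6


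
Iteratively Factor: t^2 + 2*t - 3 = (t - 1)*(t + 3)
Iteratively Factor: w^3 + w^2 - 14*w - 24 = (w - 4)*(w^2 + 5*w + 6) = (w - 4)*(w + 2)*(w + 3)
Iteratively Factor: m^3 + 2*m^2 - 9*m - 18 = (m + 3)*(m^2 - m - 6) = (m + 2)*(m + 3)*(m - 3)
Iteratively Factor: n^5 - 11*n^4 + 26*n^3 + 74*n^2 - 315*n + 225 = (n + 3)*(n^4 - 14*n^3 + 68*n^2 - 130*n + 75) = (n - 1)*(n + 3)*(n^3 - 13*n^2 + 55*n - 75) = (n - 3)*(n - 1)*(n + 3)*(n^2 - 10*n + 25) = (n - 5)*(n - 3)*(n - 1)*(n + 3)*(n - 5)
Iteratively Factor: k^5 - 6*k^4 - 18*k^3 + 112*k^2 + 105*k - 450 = (k + 3)*(k^4 - 9*k^3 + 9*k^2 + 85*k - 150) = (k - 2)*(k + 3)*(k^3 - 7*k^2 - 5*k + 75) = (k - 2)*(k + 3)^2*(k^2 - 10*k + 25) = (k - 5)*(k - 2)*(k + 3)^2*(k - 5)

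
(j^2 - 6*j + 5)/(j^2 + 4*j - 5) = (j - 5)/(j + 5)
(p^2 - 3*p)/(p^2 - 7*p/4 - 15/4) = 4*p/(4*p + 5)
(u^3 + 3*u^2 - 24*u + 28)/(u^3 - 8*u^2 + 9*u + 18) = (u^3 + 3*u^2 - 24*u + 28)/(u^3 - 8*u^2 + 9*u + 18)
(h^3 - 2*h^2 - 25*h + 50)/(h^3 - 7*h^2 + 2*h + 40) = (h^2 + 3*h - 10)/(h^2 - 2*h - 8)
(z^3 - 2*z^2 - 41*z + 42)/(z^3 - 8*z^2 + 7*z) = (z + 6)/z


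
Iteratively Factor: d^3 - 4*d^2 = (d - 4)*(d^2) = d*(d - 4)*(d)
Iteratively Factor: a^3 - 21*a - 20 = (a + 4)*(a^2 - 4*a - 5) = (a - 5)*(a + 4)*(a + 1)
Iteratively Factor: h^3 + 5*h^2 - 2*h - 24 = (h + 4)*(h^2 + h - 6) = (h + 3)*(h + 4)*(h - 2)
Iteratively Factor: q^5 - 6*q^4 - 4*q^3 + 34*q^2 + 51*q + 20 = (q - 4)*(q^4 - 2*q^3 - 12*q^2 - 14*q - 5) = (q - 4)*(q + 1)*(q^3 - 3*q^2 - 9*q - 5) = (q - 5)*(q - 4)*(q + 1)*(q^2 + 2*q + 1) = (q - 5)*(q - 4)*(q + 1)^2*(q + 1)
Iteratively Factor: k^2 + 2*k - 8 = (k + 4)*(k - 2)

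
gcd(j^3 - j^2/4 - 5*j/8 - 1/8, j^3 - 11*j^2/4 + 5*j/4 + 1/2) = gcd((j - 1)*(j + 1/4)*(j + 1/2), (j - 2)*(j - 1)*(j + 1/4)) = j^2 - 3*j/4 - 1/4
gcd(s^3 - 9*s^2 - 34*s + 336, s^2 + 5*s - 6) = s + 6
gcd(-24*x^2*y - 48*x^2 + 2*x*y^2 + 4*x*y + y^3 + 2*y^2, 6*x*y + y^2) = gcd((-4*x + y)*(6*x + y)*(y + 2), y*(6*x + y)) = 6*x + y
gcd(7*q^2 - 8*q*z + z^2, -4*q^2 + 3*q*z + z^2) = -q + z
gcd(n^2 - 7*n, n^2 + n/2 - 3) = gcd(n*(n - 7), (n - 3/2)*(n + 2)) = 1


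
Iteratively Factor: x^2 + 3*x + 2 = (x + 1)*(x + 2)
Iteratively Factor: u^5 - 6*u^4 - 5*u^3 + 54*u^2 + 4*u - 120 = (u - 5)*(u^4 - u^3 - 10*u^2 + 4*u + 24) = (u - 5)*(u + 2)*(u^3 - 3*u^2 - 4*u + 12) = (u - 5)*(u - 2)*(u + 2)*(u^2 - u - 6) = (u - 5)*(u - 3)*(u - 2)*(u + 2)*(u + 2)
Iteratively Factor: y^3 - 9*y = (y + 3)*(y^2 - 3*y) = y*(y + 3)*(y - 3)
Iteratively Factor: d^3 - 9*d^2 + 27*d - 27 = (d - 3)*(d^2 - 6*d + 9) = (d - 3)^2*(d - 3)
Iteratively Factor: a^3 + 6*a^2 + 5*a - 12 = (a - 1)*(a^2 + 7*a + 12) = (a - 1)*(a + 4)*(a + 3)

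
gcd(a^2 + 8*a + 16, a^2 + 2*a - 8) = a + 4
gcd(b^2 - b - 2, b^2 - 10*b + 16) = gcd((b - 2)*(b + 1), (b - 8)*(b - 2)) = b - 2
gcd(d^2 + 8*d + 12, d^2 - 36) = d + 6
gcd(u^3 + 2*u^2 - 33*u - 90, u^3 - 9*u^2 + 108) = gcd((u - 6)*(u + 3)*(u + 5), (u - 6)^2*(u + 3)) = u^2 - 3*u - 18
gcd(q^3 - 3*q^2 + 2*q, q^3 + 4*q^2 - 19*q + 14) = q^2 - 3*q + 2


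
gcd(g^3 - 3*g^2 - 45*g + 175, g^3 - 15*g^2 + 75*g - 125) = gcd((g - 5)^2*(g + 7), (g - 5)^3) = g^2 - 10*g + 25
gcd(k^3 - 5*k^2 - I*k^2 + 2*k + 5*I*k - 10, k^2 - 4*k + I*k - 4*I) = k + I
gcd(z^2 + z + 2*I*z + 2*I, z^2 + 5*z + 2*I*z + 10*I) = z + 2*I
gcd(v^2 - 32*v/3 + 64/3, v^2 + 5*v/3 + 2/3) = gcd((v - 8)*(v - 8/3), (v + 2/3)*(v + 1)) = 1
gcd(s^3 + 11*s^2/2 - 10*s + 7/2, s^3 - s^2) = s - 1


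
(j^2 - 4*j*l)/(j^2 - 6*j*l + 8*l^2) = j/(j - 2*l)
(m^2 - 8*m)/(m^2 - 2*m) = (m - 8)/(m - 2)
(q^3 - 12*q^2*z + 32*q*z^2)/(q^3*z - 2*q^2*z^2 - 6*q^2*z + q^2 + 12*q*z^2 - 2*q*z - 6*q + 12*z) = q*(q^2 - 12*q*z + 32*z^2)/(q^3*z - 2*q^2*z^2 - 6*q^2*z + q^2 + 12*q*z^2 - 2*q*z - 6*q + 12*z)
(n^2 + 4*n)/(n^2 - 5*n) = (n + 4)/(n - 5)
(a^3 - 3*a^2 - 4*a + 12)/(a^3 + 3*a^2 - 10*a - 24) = (a - 2)/(a + 4)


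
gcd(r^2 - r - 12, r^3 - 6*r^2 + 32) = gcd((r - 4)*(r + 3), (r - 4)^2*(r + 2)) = r - 4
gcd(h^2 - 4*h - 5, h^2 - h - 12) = 1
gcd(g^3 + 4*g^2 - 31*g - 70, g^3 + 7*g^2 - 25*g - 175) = g^2 + 2*g - 35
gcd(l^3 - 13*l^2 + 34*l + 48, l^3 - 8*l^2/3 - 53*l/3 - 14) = l^2 - 5*l - 6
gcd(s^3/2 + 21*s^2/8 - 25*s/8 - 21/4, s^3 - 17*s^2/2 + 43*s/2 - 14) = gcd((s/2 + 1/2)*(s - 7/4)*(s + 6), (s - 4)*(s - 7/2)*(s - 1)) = 1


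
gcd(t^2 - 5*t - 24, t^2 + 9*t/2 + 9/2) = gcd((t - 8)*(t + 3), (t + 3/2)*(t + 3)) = t + 3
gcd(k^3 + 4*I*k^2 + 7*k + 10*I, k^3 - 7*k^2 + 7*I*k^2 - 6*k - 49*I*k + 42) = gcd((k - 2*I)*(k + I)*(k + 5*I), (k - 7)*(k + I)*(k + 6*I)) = k + I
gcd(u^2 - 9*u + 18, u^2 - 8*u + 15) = u - 3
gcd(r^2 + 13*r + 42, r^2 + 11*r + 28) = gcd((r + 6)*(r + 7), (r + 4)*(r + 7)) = r + 7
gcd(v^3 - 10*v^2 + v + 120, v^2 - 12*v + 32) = v - 8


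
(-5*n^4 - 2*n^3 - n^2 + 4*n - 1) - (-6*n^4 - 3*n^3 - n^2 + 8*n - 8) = n^4 + n^3 - 4*n + 7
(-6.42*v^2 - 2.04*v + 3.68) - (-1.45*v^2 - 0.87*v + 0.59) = -4.97*v^2 - 1.17*v + 3.09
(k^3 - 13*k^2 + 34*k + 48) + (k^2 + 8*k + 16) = k^3 - 12*k^2 + 42*k + 64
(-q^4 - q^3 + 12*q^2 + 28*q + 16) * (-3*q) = 3*q^5 + 3*q^4 - 36*q^3 - 84*q^2 - 48*q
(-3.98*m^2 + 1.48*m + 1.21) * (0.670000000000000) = -2.6666*m^2 + 0.9916*m + 0.8107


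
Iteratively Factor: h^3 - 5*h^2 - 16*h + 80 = (h - 5)*(h^2 - 16) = (h - 5)*(h + 4)*(h - 4)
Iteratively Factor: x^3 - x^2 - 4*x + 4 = (x - 2)*(x^2 + x - 2) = (x - 2)*(x - 1)*(x + 2)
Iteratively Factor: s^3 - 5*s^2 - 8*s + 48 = (s + 3)*(s^2 - 8*s + 16) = (s - 4)*(s + 3)*(s - 4)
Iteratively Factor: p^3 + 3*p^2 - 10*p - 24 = (p - 3)*(p^2 + 6*p + 8) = (p - 3)*(p + 4)*(p + 2)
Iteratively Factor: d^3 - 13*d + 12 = (d + 4)*(d^2 - 4*d + 3) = (d - 3)*(d + 4)*(d - 1)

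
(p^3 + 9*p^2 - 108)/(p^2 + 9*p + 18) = (p^2 + 3*p - 18)/(p + 3)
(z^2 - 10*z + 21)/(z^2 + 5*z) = (z^2 - 10*z + 21)/(z*(z + 5))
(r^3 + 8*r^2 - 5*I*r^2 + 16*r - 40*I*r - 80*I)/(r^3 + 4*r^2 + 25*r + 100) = (r + 4)/(r + 5*I)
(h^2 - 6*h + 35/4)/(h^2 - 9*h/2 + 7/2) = (h - 5/2)/(h - 1)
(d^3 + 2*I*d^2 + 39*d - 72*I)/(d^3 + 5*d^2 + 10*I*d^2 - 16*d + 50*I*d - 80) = (d^2 - 6*I*d - 9)/(d^2 + d*(5 + 2*I) + 10*I)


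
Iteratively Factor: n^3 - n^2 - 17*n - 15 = (n - 5)*(n^2 + 4*n + 3) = (n - 5)*(n + 3)*(n + 1)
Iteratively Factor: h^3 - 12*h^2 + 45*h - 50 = (h - 5)*(h^2 - 7*h + 10) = (h - 5)*(h - 2)*(h - 5)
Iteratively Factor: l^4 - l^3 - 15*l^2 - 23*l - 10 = (l + 1)*(l^3 - 2*l^2 - 13*l - 10) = (l - 5)*(l + 1)*(l^2 + 3*l + 2) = (l - 5)*(l + 1)^2*(l + 2)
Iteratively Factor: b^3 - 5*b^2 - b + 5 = (b - 5)*(b^2 - 1) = (b - 5)*(b - 1)*(b + 1)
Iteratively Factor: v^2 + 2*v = (v)*(v + 2)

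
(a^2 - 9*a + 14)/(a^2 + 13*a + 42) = (a^2 - 9*a + 14)/(a^2 + 13*a + 42)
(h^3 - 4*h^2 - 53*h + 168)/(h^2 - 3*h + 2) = (h^3 - 4*h^2 - 53*h + 168)/(h^2 - 3*h + 2)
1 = 1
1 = 1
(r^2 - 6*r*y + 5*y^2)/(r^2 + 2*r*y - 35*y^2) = (r - y)/(r + 7*y)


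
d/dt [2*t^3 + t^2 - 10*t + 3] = 6*t^2 + 2*t - 10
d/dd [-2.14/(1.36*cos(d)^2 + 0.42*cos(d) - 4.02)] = -(5.8208*cos(d) + 0.8988)*sin(d)/(1.36*cos(d)^2 + 0.42*cos(d) - 4.02)^2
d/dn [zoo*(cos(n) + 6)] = zoo*sin(n)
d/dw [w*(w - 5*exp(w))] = -w*(5*exp(w) - 1) + w - 5*exp(w)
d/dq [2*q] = 2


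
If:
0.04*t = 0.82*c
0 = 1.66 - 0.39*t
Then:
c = 0.21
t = 4.26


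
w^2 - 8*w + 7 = (w - 7)*(w - 1)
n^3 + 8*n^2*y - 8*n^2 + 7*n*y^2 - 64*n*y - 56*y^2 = (n - 8)*(n + y)*(n + 7*y)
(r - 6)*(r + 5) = r^2 - r - 30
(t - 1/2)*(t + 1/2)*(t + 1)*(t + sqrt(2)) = t^4 + t^3 + sqrt(2)*t^3 - t^2/4 + sqrt(2)*t^2 - sqrt(2)*t/4 - t/4 - sqrt(2)/4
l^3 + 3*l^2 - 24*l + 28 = (l - 2)^2*(l + 7)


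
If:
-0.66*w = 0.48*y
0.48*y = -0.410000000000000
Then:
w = 0.62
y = -0.85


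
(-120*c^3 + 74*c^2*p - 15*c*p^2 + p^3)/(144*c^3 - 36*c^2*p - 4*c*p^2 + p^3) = (-5*c + p)/(6*c + p)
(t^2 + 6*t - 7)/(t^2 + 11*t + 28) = (t - 1)/(t + 4)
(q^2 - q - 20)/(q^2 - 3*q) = (q^2 - q - 20)/(q*(q - 3))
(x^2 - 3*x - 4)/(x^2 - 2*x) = (x^2 - 3*x - 4)/(x*(x - 2))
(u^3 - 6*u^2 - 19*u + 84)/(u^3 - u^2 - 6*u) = (u^2 - 3*u - 28)/(u*(u + 2))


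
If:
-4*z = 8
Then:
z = -2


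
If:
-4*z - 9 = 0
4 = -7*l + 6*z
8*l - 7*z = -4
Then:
No Solution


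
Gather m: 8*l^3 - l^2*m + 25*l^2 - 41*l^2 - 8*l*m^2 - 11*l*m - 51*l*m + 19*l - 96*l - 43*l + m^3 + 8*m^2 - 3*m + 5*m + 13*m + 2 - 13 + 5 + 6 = 8*l^3 - 16*l^2 - 120*l + m^3 + m^2*(8 - 8*l) + m*(-l^2 - 62*l + 15)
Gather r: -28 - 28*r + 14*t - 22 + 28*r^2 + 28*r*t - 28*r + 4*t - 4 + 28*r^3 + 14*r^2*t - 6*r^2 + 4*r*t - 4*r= 28*r^3 + r^2*(14*t + 22) + r*(32*t - 60) + 18*t - 54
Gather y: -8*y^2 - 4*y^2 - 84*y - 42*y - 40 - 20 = -12*y^2 - 126*y - 60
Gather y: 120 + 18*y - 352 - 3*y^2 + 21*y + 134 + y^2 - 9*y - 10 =-2*y^2 + 30*y - 108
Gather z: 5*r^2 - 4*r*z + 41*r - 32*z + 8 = 5*r^2 + 41*r + z*(-4*r - 32) + 8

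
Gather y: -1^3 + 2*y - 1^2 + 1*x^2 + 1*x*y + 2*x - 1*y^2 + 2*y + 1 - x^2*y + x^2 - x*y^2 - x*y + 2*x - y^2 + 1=2*x^2 + 4*x + y^2*(-x - 2) + y*(4 - x^2)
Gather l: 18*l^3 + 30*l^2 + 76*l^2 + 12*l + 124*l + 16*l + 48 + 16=18*l^3 + 106*l^2 + 152*l + 64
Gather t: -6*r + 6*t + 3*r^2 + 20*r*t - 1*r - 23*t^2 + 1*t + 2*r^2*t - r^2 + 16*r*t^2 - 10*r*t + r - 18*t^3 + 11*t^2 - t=2*r^2 - 6*r - 18*t^3 + t^2*(16*r - 12) + t*(2*r^2 + 10*r + 6)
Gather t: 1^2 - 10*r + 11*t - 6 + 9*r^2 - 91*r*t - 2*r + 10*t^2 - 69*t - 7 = 9*r^2 - 12*r + 10*t^2 + t*(-91*r - 58) - 12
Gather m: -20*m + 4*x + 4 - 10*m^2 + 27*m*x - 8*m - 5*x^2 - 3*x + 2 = -10*m^2 + m*(27*x - 28) - 5*x^2 + x + 6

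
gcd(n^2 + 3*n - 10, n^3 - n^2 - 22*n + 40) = n^2 + 3*n - 10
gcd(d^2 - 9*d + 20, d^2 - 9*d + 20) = d^2 - 9*d + 20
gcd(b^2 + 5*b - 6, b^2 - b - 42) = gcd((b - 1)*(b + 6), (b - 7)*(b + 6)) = b + 6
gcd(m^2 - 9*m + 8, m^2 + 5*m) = 1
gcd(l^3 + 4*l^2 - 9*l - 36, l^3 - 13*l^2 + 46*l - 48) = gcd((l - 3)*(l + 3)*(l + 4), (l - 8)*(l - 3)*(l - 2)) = l - 3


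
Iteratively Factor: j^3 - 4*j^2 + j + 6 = (j + 1)*(j^2 - 5*j + 6) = (j - 3)*(j + 1)*(j - 2)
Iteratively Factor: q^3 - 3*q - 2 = (q - 2)*(q^2 + 2*q + 1) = (q - 2)*(q + 1)*(q + 1)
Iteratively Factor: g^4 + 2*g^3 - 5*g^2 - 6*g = (g - 2)*(g^3 + 4*g^2 + 3*g) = g*(g - 2)*(g^2 + 4*g + 3) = g*(g - 2)*(g + 1)*(g + 3)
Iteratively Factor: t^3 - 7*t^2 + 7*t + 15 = (t - 5)*(t^2 - 2*t - 3) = (t - 5)*(t + 1)*(t - 3)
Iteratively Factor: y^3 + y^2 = (y)*(y^2 + y) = y*(y + 1)*(y)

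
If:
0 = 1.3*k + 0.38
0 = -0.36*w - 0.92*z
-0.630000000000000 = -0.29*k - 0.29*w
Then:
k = -0.29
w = 2.46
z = -0.96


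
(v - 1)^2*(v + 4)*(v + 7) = v^4 + 9*v^3 + 7*v^2 - 45*v + 28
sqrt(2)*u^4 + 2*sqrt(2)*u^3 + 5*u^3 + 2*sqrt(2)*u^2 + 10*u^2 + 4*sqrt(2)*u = u*(u + 2)*(u + 2*sqrt(2))*(sqrt(2)*u + 1)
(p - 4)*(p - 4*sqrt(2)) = p^2 - 4*sqrt(2)*p - 4*p + 16*sqrt(2)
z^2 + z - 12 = (z - 3)*(z + 4)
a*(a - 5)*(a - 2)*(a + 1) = a^4 - 6*a^3 + 3*a^2 + 10*a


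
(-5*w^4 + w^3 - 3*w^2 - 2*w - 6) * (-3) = 15*w^4 - 3*w^3 + 9*w^2 + 6*w + 18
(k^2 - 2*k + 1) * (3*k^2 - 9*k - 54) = 3*k^4 - 15*k^3 - 33*k^2 + 99*k - 54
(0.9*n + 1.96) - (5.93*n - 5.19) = 7.15 - 5.03*n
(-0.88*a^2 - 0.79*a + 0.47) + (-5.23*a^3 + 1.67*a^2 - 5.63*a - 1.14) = -5.23*a^3 + 0.79*a^2 - 6.42*a - 0.67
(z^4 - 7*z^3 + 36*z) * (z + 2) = z^5 - 5*z^4 - 14*z^3 + 36*z^2 + 72*z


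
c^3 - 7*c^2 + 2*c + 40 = (c - 5)*(c - 4)*(c + 2)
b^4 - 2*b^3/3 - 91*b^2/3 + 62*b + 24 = (b - 4)*(b - 3)*(b + 1/3)*(b + 6)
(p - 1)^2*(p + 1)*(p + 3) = p^4 + 2*p^3 - 4*p^2 - 2*p + 3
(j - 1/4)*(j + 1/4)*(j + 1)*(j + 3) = j^4 + 4*j^3 + 47*j^2/16 - j/4 - 3/16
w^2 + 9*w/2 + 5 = (w + 2)*(w + 5/2)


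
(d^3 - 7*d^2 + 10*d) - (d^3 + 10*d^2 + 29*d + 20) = -17*d^2 - 19*d - 20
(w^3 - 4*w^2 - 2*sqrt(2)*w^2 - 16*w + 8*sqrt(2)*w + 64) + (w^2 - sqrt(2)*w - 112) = w^3 - 3*w^2 - 2*sqrt(2)*w^2 - 16*w + 7*sqrt(2)*w - 48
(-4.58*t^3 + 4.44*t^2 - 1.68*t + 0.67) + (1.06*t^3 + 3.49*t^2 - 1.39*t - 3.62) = -3.52*t^3 + 7.93*t^2 - 3.07*t - 2.95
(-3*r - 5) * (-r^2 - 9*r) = 3*r^3 + 32*r^2 + 45*r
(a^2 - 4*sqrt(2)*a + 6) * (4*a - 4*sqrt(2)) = 4*a^3 - 20*sqrt(2)*a^2 + 56*a - 24*sqrt(2)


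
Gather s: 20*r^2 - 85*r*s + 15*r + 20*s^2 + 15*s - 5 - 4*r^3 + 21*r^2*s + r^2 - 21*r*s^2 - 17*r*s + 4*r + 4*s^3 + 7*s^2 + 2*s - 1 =-4*r^3 + 21*r^2 + 19*r + 4*s^3 + s^2*(27 - 21*r) + s*(21*r^2 - 102*r + 17) - 6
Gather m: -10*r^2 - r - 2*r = -10*r^2 - 3*r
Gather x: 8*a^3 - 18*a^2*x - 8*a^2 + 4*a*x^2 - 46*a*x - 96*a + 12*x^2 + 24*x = 8*a^3 - 8*a^2 - 96*a + x^2*(4*a + 12) + x*(-18*a^2 - 46*a + 24)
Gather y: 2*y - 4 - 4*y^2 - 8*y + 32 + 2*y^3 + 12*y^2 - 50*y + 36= 2*y^3 + 8*y^2 - 56*y + 64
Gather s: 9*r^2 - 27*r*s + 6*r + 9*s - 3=9*r^2 + 6*r + s*(9 - 27*r) - 3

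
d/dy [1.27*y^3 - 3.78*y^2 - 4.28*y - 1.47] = 3.81*y^2 - 7.56*y - 4.28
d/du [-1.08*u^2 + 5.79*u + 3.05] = 5.79 - 2.16*u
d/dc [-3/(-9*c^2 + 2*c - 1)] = 6*(1 - 9*c)/(9*c^2 - 2*c + 1)^2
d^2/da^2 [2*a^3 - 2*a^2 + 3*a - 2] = 12*a - 4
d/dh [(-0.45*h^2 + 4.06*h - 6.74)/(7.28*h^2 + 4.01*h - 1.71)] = (-31.3613*h^2 + 99.6734*h + 20.0848)/(52.9984*h^4 + 58.3856*h^3 - 8.8175*h^2 - 13.7142*h + 2.9241)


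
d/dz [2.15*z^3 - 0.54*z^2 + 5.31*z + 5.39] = 6.45*z^2 - 1.08*z + 5.31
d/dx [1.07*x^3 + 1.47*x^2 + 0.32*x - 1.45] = 3.21*x^2 + 2.94*x + 0.32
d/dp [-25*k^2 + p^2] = 2*p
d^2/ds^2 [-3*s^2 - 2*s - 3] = -6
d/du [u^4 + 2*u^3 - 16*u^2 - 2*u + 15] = 4*u^3 + 6*u^2 - 32*u - 2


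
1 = 1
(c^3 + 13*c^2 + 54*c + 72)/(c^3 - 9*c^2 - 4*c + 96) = (c^2 + 10*c + 24)/(c^2 - 12*c + 32)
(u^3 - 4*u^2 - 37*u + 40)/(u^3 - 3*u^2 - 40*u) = (u - 1)/u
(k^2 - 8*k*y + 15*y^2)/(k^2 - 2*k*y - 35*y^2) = (-k^2 + 8*k*y - 15*y^2)/(-k^2 + 2*k*y + 35*y^2)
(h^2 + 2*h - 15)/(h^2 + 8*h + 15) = (h - 3)/(h + 3)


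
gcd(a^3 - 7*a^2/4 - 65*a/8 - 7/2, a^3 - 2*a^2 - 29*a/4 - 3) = a^2 - 7*a/2 - 2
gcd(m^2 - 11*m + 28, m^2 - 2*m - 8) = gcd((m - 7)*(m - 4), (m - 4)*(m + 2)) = m - 4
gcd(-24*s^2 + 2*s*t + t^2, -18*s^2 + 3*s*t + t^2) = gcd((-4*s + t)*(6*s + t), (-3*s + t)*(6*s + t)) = 6*s + t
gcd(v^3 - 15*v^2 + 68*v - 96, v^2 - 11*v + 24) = v^2 - 11*v + 24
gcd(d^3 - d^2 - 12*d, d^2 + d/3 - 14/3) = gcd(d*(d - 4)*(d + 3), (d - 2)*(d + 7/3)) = 1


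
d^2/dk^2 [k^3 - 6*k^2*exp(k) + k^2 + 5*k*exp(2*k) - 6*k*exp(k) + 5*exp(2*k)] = -6*k^2*exp(k) + 20*k*exp(2*k) - 30*k*exp(k) + 6*k + 40*exp(2*k) - 24*exp(k) + 2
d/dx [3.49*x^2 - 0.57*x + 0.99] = 6.98*x - 0.57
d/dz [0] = 0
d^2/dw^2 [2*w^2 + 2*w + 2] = 4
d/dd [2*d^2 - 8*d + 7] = 4*d - 8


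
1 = 1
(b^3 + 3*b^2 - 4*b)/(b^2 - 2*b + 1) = b*(b + 4)/(b - 1)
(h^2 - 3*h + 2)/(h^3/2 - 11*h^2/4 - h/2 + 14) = 4*(h^2 - 3*h + 2)/(2*h^3 - 11*h^2 - 2*h + 56)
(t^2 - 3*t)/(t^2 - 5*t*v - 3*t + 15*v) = t/(t - 5*v)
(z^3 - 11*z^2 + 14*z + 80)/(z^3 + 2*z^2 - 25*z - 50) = (z - 8)/(z + 5)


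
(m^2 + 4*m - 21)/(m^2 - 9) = (m + 7)/(m + 3)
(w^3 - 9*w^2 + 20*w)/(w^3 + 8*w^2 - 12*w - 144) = w*(w - 5)/(w^2 + 12*w + 36)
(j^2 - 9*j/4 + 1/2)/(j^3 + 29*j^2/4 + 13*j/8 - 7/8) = 2*(j - 2)/(2*j^2 + 15*j + 7)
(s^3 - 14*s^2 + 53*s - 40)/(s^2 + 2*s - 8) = (s^3 - 14*s^2 + 53*s - 40)/(s^2 + 2*s - 8)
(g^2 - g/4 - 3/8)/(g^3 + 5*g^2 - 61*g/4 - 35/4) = (4*g - 3)/(2*(2*g^2 + 9*g - 35))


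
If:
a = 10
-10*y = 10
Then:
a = 10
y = -1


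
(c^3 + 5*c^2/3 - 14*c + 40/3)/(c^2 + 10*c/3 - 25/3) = (3*c^2 - 10*c + 8)/(3*c - 5)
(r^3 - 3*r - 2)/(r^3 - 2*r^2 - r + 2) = (r + 1)/(r - 1)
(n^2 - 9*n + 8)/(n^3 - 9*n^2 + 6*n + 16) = (n - 1)/(n^2 - n - 2)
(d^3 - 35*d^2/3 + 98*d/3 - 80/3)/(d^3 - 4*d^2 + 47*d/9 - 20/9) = 3*(d^2 - 10*d + 16)/(3*d^2 - 7*d + 4)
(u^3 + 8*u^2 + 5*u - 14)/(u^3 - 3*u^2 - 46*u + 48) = (u^2 + 9*u + 14)/(u^2 - 2*u - 48)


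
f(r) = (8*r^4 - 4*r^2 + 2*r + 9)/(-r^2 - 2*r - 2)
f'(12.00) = -175.96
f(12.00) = -972.62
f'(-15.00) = 256.07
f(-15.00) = -2051.16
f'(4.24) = -51.84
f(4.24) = -88.94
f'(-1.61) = 54.63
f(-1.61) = -35.83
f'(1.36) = -7.44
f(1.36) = -4.82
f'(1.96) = -16.10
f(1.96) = -11.84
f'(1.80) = -13.72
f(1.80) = -9.46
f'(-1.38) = 46.05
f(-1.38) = -24.15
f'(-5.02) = 97.52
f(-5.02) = -290.12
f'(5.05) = -64.76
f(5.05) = -136.16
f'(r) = (2*r + 2)*(8*r^4 - 4*r^2 + 2*r + 9)/(-r^2 - 2*r - 2)^2 + (32*r^3 - 8*r + 2)/(-r^2 - 2*r - 2) = 2*(-8*r^5 - 24*r^4 - 32*r^3 + 5*r^2 + 17*r + 7)/(r^4 + 4*r^3 + 8*r^2 + 8*r + 4)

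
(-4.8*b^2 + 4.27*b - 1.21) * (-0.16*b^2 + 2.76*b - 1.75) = 0.768*b^4 - 13.9312*b^3 + 20.3788*b^2 - 10.8121*b + 2.1175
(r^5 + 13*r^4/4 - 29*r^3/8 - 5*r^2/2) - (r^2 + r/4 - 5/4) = r^5 + 13*r^4/4 - 29*r^3/8 - 7*r^2/2 - r/4 + 5/4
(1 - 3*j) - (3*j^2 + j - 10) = -3*j^2 - 4*j + 11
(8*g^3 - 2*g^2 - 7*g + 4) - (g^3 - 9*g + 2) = 7*g^3 - 2*g^2 + 2*g + 2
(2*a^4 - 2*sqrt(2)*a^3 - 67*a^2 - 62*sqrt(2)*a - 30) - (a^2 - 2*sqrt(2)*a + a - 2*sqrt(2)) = 2*a^4 - 2*sqrt(2)*a^3 - 68*a^2 - 60*sqrt(2)*a - a - 30 + 2*sqrt(2)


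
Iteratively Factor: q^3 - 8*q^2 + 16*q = (q - 4)*(q^2 - 4*q) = (q - 4)^2*(q)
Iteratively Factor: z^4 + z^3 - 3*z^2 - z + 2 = (z + 1)*(z^3 - 3*z + 2) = (z - 1)*(z + 1)*(z^2 + z - 2) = (z - 1)^2*(z + 1)*(z + 2)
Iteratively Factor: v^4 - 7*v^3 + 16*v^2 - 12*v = (v)*(v^3 - 7*v^2 + 16*v - 12) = v*(v - 2)*(v^2 - 5*v + 6) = v*(v - 3)*(v - 2)*(v - 2)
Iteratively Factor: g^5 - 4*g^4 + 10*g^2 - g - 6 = (g - 3)*(g^4 - g^3 - 3*g^2 + g + 2) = (g - 3)*(g + 1)*(g^3 - 2*g^2 - g + 2) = (g - 3)*(g - 2)*(g + 1)*(g^2 - 1) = (g - 3)*(g - 2)*(g - 1)*(g + 1)*(g + 1)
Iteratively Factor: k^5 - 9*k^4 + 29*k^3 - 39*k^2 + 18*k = (k - 3)*(k^4 - 6*k^3 + 11*k^2 - 6*k) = (k - 3)*(k - 2)*(k^3 - 4*k^2 + 3*k) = k*(k - 3)*(k - 2)*(k^2 - 4*k + 3) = k*(k - 3)*(k - 2)*(k - 1)*(k - 3)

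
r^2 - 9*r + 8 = (r - 8)*(r - 1)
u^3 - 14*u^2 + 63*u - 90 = (u - 6)*(u - 5)*(u - 3)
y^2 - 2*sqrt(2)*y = y*(y - 2*sqrt(2))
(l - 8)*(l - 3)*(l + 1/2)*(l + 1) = l^4 - 19*l^3/2 + 8*l^2 + 61*l/2 + 12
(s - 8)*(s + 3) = s^2 - 5*s - 24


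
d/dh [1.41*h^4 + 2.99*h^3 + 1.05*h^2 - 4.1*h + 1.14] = 5.64*h^3 + 8.97*h^2 + 2.1*h - 4.1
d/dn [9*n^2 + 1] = 18*n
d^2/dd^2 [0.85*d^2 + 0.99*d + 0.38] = 1.70000000000000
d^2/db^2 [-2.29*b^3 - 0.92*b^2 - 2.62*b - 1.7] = -13.74*b - 1.84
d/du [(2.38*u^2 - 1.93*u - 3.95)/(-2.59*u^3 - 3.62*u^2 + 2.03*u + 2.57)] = (6.1642*u^4 - 9.9974*u^3 - 32.8467*u^2 - 16.3648*u + 3.0584)/(6.7081*u^6 + 18.7516*u^5 + 2.589*u^4 - 28.0098*u^3 - 14.4859*u^2 + 10.4342*u + 6.6049)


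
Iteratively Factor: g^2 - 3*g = (g)*(g - 3)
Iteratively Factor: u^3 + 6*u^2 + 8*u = (u)*(u^2 + 6*u + 8) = u*(u + 4)*(u + 2)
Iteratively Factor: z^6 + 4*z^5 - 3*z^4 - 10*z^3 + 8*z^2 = (z - 1)*(z^5 + 5*z^4 + 2*z^3 - 8*z^2) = (z - 1)*(z + 4)*(z^4 + z^3 - 2*z^2) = (z - 1)*(z + 2)*(z + 4)*(z^3 - z^2) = (z - 1)^2*(z + 2)*(z + 4)*(z^2) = z*(z - 1)^2*(z + 2)*(z + 4)*(z)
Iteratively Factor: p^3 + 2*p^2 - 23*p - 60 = (p - 5)*(p^2 + 7*p + 12) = (p - 5)*(p + 4)*(p + 3)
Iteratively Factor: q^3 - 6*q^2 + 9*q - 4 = (q - 1)*(q^2 - 5*q + 4) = (q - 1)^2*(q - 4)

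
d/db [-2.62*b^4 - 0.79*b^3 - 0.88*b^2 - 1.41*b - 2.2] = -10.48*b^3 - 2.37*b^2 - 1.76*b - 1.41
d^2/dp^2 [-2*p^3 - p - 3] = -12*p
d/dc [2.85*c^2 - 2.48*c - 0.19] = 5.7*c - 2.48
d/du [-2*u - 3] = -2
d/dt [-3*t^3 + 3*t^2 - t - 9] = -9*t^2 + 6*t - 1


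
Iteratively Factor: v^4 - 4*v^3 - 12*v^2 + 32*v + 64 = (v - 4)*(v^3 - 12*v - 16) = (v - 4)*(v + 2)*(v^2 - 2*v - 8) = (v - 4)*(v + 2)^2*(v - 4)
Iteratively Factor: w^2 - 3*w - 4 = (w + 1)*(w - 4)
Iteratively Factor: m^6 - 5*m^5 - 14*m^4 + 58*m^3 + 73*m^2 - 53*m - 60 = (m - 4)*(m^5 - m^4 - 18*m^3 - 14*m^2 + 17*m + 15) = (m - 4)*(m - 1)*(m^4 - 18*m^2 - 32*m - 15) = (m - 4)*(m - 1)*(m + 1)*(m^3 - m^2 - 17*m - 15) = (m - 5)*(m - 4)*(m - 1)*(m + 1)*(m^2 + 4*m + 3) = (m - 5)*(m - 4)*(m - 1)*(m + 1)^2*(m + 3)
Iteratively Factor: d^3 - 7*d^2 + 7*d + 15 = (d + 1)*(d^2 - 8*d + 15) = (d - 5)*(d + 1)*(d - 3)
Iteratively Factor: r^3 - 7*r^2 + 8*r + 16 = (r - 4)*(r^2 - 3*r - 4) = (r - 4)*(r + 1)*(r - 4)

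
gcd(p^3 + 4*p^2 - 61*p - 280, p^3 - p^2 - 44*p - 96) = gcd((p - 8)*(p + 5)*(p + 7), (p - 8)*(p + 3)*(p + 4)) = p - 8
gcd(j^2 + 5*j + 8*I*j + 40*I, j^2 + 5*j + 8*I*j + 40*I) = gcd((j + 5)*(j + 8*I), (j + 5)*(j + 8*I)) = j^2 + j*(5 + 8*I) + 40*I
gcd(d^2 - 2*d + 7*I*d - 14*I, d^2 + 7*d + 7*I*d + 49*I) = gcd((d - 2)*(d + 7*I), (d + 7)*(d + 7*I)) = d + 7*I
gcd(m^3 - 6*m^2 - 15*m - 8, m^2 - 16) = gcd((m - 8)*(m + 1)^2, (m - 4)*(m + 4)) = 1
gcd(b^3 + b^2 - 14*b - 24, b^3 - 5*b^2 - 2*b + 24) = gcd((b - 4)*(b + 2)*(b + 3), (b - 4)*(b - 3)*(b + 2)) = b^2 - 2*b - 8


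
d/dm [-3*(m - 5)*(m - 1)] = 18 - 6*m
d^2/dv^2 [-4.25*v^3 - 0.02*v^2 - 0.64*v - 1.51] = -25.5*v - 0.04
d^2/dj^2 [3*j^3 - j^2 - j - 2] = 18*j - 2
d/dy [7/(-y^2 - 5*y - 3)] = 7*(2*y + 5)/(y^2 + 5*y + 3)^2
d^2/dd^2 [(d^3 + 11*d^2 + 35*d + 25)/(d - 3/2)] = 4*(4*d^3 - 18*d^2 + 27*d + 409)/(8*d^3 - 36*d^2 + 54*d - 27)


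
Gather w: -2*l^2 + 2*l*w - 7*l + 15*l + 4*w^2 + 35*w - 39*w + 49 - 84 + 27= -2*l^2 + 8*l + 4*w^2 + w*(2*l - 4) - 8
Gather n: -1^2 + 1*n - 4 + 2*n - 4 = 3*n - 9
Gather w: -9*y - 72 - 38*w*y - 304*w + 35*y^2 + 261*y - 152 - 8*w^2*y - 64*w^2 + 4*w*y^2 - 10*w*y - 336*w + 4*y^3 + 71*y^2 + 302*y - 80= w^2*(-8*y - 64) + w*(4*y^2 - 48*y - 640) + 4*y^3 + 106*y^2 + 554*y - 304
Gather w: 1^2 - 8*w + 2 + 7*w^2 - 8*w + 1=7*w^2 - 16*w + 4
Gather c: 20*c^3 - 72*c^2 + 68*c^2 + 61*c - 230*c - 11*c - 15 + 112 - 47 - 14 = 20*c^3 - 4*c^2 - 180*c + 36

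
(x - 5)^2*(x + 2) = x^3 - 8*x^2 + 5*x + 50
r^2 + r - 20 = (r - 4)*(r + 5)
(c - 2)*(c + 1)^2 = c^3 - 3*c - 2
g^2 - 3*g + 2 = (g - 2)*(g - 1)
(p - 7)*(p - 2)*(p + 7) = p^3 - 2*p^2 - 49*p + 98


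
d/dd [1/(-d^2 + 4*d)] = 2*(d - 2)/(d^2*(d - 4)^2)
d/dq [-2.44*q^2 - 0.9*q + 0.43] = -4.88*q - 0.9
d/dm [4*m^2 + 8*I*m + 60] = 8*m + 8*I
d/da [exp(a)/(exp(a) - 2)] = -2*exp(a)/(exp(2*a) - 4*exp(a) + 4)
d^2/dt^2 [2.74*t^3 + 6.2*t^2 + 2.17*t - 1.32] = 16.44*t + 12.4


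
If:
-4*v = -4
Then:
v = 1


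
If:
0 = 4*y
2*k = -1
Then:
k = -1/2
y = 0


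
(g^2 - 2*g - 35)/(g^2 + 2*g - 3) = (g^2 - 2*g - 35)/(g^2 + 2*g - 3)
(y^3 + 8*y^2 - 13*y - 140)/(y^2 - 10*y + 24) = (y^2 + 12*y + 35)/(y - 6)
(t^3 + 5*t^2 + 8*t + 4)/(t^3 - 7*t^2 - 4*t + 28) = (t^2 + 3*t + 2)/(t^2 - 9*t + 14)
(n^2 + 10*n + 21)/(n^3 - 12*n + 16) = (n^2 + 10*n + 21)/(n^3 - 12*n + 16)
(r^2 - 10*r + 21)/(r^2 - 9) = (r - 7)/(r + 3)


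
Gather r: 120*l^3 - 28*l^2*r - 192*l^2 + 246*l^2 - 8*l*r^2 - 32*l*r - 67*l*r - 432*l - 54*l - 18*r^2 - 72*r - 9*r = 120*l^3 + 54*l^2 - 486*l + r^2*(-8*l - 18) + r*(-28*l^2 - 99*l - 81)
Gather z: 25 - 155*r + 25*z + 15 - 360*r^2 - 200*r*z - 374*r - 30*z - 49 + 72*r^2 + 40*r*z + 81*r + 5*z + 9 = -288*r^2 - 160*r*z - 448*r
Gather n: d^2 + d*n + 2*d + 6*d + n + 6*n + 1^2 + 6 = d^2 + 8*d + n*(d + 7) + 7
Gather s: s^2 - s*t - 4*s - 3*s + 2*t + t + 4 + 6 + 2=s^2 + s*(-t - 7) + 3*t + 12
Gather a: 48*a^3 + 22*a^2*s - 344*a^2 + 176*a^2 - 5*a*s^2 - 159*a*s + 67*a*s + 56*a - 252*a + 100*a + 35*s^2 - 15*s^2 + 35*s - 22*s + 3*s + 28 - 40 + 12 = 48*a^3 + a^2*(22*s - 168) + a*(-5*s^2 - 92*s - 96) + 20*s^2 + 16*s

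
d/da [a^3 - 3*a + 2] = 3*a^2 - 3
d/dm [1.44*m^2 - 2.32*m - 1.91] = 2.88*m - 2.32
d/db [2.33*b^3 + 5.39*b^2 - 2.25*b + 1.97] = 6.99*b^2 + 10.78*b - 2.25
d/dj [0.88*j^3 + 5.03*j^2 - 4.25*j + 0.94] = 2.64*j^2 + 10.06*j - 4.25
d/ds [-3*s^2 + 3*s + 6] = 3 - 6*s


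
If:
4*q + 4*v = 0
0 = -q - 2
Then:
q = -2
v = 2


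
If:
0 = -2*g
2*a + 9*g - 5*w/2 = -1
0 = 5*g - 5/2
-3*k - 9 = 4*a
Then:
No Solution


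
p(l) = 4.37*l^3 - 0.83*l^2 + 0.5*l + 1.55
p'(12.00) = 1868.42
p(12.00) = 7439.39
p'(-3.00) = 123.47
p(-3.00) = -125.41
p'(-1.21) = 21.70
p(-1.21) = -8.01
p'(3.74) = 177.67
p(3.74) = 220.42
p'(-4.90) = 323.41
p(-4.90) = -534.95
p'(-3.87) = 203.27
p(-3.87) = -266.10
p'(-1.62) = 37.60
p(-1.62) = -20.02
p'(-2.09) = 61.24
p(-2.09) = -43.02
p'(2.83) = 100.80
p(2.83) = 95.36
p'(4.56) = 265.53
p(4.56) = 400.93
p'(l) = 13.11*l^2 - 1.66*l + 0.5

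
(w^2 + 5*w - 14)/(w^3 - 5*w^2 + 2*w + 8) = (w + 7)/(w^2 - 3*w - 4)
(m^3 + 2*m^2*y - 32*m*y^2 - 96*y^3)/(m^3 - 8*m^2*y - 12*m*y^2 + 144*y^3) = (-m - 4*y)/(-m + 6*y)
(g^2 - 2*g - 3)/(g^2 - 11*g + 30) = (g^2 - 2*g - 3)/(g^2 - 11*g + 30)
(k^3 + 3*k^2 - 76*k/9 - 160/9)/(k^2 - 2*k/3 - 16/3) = (3*k^2 + 17*k + 20)/(3*(k + 2))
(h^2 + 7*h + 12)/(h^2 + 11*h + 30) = (h^2 + 7*h + 12)/(h^2 + 11*h + 30)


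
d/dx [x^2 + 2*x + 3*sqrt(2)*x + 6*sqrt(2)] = 2*x + 2 + 3*sqrt(2)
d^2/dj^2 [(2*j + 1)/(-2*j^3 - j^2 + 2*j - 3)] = 2*(-4*(2*j + 1)*(3*j^2 + j - 1)^2 + (12*j^2 + 4*j + (2*j + 1)*(6*j + 1) - 4)*(2*j^3 + j^2 - 2*j + 3))/(2*j^3 + j^2 - 2*j + 3)^3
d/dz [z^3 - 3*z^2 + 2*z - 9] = 3*z^2 - 6*z + 2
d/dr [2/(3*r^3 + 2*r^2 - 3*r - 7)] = 2*(-9*r^2 - 4*r + 3)/(3*r^3 + 2*r^2 - 3*r - 7)^2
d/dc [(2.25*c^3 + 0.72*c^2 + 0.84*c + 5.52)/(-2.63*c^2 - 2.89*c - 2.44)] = (-5.9175*c^4 - 13.005*c^3 - 16.3416*c^2 + 25.5216*c + 13.9032)/(6.9169*c^4 + 15.2014*c^3 + 21.1865*c^2 + 14.1032*c + 5.9536)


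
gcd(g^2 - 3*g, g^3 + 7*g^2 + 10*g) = g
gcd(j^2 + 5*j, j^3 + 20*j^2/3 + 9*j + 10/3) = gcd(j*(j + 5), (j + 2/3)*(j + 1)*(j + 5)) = j + 5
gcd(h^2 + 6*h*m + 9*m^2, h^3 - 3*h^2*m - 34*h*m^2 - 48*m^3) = h + 3*m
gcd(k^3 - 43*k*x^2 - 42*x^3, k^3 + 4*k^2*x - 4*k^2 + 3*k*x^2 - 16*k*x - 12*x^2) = k + x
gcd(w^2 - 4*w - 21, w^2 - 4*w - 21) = w^2 - 4*w - 21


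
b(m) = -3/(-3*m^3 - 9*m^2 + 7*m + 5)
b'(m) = -3*(9*m^2 + 18*m - 7)/(-3*m^3 - 9*m^2 + 7*m + 5)^2 = 3*(-9*m^2 - 18*m + 7)/(3*m^3 + 9*m^2 - 7*m - 5)^2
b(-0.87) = 0.51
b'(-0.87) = 1.35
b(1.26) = 0.46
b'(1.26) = -2.15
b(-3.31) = 0.38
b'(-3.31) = -1.51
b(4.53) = 0.01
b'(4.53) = -0.00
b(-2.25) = 0.14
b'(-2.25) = 0.01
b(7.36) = 0.00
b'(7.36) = -0.00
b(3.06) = 0.02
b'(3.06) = -0.02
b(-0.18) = -0.87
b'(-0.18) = 2.48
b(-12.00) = 0.00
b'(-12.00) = 0.00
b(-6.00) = -0.01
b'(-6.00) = -0.00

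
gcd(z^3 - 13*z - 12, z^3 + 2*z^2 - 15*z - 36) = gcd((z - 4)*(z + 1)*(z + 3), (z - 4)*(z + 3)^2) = z^2 - z - 12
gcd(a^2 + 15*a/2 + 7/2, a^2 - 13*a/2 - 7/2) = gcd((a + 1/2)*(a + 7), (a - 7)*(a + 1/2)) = a + 1/2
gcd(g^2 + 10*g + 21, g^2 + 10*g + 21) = g^2 + 10*g + 21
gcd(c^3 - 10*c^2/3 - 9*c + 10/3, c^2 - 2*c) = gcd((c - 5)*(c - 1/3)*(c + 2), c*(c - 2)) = 1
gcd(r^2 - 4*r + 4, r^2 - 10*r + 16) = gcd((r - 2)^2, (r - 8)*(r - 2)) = r - 2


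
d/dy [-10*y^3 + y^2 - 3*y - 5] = -30*y^2 + 2*y - 3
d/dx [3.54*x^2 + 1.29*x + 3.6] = 7.08*x + 1.29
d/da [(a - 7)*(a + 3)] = 2*a - 4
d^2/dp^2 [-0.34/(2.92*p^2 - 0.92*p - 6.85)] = (-5.797952*p^2 + 1.826752*p + 0.34*(5.84*p - 0.92)*(11.68*p - 1.84) + 13.60136)/(-2.92*p^2 + 0.92*p + 6.85)^3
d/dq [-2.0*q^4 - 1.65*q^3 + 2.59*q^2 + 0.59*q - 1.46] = -8.0*q^3 - 4.95*q^2 + 5.18*q + 0.59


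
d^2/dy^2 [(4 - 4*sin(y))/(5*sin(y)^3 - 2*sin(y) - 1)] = 4*(-100*sin(y)^7 + 225*sin(y)^6 + 110*sin(y)^5 - 385*sin(y)^4 + 65*sin(y)^3 + 126*sin(y)^2 - 33*sin(y) - 12)/(-5*sin(y)^3 + 2*sin(y) + 1)^3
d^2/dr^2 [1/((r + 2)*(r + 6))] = 2*((r + 2)^2 + (r + 2)*(r + 6) + (r + 6)^2)/((r + 2)^3*(r + 6)^3)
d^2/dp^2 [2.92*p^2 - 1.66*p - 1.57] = 5.84000000000000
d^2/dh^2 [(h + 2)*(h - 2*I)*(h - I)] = 6*h + 4 - 6*I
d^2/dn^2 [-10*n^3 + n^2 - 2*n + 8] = 2 - 60*n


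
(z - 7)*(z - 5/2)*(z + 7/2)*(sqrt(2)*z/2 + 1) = sqrt(2)*z^4/2 - 3*sqrt(2)*z^3 + z^3 - 63*sqrt(2)*z^2/8 - 6*z^2 - 63*z/4 + 245*sqrt(2)*z/8 + 245/4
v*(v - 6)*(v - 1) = v^3 - 7*v^2 + 6*v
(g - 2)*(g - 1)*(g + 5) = g^3 + 2*g^2 - 13*g + 10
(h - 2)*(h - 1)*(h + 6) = h^3 + 3*h^2 - 16*h + 12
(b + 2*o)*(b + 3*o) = b^2 + 5*b*o + 6*o^2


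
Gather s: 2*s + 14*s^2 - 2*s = 14*s^2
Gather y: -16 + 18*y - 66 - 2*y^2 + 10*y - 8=-2*y^2 + 28*y - 90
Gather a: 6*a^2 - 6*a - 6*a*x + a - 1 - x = 6*a^2 + a*(-6*x - 5) - x - 1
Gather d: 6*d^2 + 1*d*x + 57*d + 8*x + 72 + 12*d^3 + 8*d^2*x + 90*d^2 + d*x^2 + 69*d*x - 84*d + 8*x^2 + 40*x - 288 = 12*d^3 + d^2*(8*x + 96) + d*(x^2 + 70*x - 27) + 8*x^2 + 48*x - 216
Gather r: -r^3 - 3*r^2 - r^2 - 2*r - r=-r^3 - 4*r^2 - 3*r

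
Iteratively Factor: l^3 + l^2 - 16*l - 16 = (l + 1)*(l^2 - 16) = (l - 4)*(l + 1)*(l + 4)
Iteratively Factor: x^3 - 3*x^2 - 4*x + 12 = (x - 3)*(x^2 - 4) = (x - 3)*(x + 2)*(x - 2)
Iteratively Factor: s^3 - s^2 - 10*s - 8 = (s + 1)*(s^2 - 2*s - 8) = (s + 1)*(s + 2)*(s - 4)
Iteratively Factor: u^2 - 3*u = (u - 3)*(u)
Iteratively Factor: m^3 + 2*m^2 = (m)*(m^2 + 2*m) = m^2*(m + 2)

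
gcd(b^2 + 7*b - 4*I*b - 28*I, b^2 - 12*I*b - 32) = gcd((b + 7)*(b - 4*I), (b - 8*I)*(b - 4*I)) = b - 4*I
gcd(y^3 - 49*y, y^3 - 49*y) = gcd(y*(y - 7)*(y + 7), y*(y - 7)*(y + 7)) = y^3 - 49*y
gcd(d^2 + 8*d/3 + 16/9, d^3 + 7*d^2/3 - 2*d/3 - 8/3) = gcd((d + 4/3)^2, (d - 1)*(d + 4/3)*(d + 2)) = d + 4/3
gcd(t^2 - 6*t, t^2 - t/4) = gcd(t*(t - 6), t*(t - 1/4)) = t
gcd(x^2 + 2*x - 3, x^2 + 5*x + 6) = x + 3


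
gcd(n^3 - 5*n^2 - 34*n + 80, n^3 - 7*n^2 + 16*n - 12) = n - 2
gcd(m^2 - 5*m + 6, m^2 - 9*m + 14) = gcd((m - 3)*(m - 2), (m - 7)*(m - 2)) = m - 2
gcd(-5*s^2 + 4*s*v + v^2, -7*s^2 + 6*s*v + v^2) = s - v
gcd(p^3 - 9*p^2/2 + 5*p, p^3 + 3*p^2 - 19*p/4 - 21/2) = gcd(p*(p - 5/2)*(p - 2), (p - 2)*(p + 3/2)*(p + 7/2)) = p - 2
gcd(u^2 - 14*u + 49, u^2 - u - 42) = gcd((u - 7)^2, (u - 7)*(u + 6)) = u - 7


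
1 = 1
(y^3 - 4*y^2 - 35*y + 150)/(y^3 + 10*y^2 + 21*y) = (y^3 - 4*y^2 - 35*y + 150)/(y*(y^2 + 10*y + 21))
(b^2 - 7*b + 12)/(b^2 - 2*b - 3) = (b - 4)/(b + 1)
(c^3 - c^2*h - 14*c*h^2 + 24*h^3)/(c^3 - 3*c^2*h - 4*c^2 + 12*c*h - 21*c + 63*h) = (c^2 + 2*c*h - 8*h^2)/(c^2 - 4*c - 21)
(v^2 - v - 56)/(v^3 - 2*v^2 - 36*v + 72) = (v^2 - v - 56)/(v^3 - 2*v^2 - 36*v + 72)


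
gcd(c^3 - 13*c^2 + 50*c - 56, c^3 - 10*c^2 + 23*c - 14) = c^2 - 9*c + 14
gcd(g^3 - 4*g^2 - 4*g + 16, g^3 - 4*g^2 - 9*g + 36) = g - 4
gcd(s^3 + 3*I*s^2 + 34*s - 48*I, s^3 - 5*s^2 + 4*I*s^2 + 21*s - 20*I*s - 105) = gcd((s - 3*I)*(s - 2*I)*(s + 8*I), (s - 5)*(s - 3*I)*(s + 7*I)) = s - 3*I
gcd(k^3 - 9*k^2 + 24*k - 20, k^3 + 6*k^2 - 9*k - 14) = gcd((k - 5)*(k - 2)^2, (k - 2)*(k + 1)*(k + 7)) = k - 2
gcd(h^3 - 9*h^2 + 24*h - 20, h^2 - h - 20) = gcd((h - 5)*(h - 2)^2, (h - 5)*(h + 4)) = h - 5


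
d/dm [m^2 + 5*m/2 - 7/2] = 2*m + 5/2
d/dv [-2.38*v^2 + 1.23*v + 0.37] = 1.23 - 4.76*v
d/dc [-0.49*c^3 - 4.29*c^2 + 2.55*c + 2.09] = -1.47*c^2 - 8.58*c + 2.55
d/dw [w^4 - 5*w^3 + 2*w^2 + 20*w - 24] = 4*w^3 - 15*w^2 + 4*w + 20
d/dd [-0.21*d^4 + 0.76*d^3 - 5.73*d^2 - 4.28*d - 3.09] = -0.84*d^3 + 2.28*d^2 - 11.46*d - 4.28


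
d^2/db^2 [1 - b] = 0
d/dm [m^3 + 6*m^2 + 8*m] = 3*m^2 + 12*m + 8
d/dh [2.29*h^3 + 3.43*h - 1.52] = 6.87*h^2 + 3.43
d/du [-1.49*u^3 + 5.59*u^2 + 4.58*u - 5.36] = -4.47*u^2 + 11.18*u + 4.58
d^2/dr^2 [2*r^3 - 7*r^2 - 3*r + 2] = 12*r - 14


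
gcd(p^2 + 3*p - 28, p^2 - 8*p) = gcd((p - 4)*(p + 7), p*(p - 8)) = 1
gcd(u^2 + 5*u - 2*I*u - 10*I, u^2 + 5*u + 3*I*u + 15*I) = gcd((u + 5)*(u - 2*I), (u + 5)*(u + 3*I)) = u + 5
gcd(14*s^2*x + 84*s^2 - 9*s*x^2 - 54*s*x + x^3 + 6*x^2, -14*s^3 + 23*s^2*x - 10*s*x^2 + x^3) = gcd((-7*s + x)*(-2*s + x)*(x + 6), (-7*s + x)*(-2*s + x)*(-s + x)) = 14*s^2 - 9*s*x + x^2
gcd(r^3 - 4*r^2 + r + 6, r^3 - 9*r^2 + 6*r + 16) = r^2 - r - 2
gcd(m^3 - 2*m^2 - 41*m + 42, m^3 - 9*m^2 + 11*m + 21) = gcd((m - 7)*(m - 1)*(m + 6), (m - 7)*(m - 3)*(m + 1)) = m - 7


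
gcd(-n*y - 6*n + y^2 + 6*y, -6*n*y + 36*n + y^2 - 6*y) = 1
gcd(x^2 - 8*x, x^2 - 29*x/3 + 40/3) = x - 8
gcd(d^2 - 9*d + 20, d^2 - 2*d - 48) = 1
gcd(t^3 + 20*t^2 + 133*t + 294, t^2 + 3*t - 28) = t + 7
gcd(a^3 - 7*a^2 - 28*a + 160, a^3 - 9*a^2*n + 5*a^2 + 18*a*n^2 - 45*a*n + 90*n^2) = a + 5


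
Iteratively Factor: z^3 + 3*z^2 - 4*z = (z - 1)*(z^2 + 4*z) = (z - 1)*(z + 4)*(z)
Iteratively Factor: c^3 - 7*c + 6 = (c + 3)*(c^2 - 3*c + 2) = (c - 1)*(c + 3)*(c - 2)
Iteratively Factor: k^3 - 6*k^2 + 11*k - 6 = (k - 3)*(k^2 - 3*k + 2) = (k - 3)*(k - 1)*(k - 2)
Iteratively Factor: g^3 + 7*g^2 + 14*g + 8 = (g + 1)*(g^2 + 6*g + 8) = (g + 1)*(g + 2)*(g + 4)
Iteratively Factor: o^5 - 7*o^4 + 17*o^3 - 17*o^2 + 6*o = (o - 3)*(o^4 - 4*o^3 + 5*o^2 - 2*o) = (o - 3)*(o - 1)*(o^3 - 3*o^2 + 2*o) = o*(o - 3)*(o - 1)*(o^2 - 3*o + 2) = o*(o - 3)*(o - 2)*(o - 1)*(o - 1)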